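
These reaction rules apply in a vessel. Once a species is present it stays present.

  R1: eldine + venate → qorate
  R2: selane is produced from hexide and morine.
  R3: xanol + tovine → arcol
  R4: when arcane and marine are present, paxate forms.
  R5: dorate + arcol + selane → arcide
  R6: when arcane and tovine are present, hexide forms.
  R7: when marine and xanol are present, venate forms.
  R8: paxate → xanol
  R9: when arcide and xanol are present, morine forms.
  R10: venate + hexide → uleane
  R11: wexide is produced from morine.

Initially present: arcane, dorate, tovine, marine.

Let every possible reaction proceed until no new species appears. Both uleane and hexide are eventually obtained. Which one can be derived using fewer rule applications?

hexide: arcane and tovine present → hexide forms (R6). [1 rule application]
uleane: arcane and marine present → paxate forms (R4). arcane and tovine present → hexide forms (R6). paxate present → xanol forms (R8). marine and xanol present → venate forms (R7). venate and hexide present → uleane forms (R10). [5 rule applications]
hexide needs fewer.

hexide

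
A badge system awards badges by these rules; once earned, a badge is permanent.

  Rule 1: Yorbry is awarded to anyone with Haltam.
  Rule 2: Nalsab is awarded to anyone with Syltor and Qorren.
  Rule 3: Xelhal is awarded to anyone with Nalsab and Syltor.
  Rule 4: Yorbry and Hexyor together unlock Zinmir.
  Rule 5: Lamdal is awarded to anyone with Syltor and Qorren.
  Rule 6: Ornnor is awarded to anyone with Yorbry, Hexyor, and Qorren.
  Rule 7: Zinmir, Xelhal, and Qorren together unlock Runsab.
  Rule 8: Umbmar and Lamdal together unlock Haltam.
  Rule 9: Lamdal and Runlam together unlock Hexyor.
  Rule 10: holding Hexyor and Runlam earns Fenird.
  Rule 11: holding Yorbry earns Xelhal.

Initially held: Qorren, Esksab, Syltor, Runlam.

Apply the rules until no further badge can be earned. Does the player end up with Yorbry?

No

Yorbry would need Haltam (Rule 1), but Haltam is never earned.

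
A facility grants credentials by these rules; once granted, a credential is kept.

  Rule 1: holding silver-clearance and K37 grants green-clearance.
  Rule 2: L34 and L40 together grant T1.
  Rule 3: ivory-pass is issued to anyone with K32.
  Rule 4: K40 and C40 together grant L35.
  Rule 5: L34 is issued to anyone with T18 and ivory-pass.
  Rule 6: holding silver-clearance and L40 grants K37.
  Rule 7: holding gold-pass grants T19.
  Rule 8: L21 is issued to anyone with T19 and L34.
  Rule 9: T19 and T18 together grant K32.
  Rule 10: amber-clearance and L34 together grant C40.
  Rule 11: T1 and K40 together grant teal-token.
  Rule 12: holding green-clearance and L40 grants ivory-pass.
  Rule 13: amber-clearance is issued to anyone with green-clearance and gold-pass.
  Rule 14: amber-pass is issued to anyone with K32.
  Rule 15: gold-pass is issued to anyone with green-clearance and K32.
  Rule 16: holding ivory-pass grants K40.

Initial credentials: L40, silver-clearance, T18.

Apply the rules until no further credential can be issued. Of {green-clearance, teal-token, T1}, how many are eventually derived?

3

Holding silver-clearance and L40 grants K37 (Rule 6).
Holding silver-clearance and K37 grants green-clearance (Rule 1).
Holding green-clearance and L40 grants ivory-pass (Rule 12).
Holding ivory-pass grants K40 (Rule 16).
Holding T18 and ivory-pass grants L34 (Rule 5).
Holding L34 and L40 grants T1 (Rule 2).
Holding T1 and K40 grants teal-token (Rule 11).
green-clearance: reached.
teal-token: reached.
T1: reached.
All 3 are reached.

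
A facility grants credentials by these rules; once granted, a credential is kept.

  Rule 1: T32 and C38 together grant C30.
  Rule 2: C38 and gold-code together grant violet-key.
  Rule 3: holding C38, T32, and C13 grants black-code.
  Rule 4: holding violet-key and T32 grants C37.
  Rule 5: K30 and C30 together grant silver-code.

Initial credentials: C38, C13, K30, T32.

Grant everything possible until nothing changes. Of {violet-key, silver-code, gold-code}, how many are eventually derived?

1

Holding T32 and C38 grants C30 (Rule 1).
Holding K30 and C30 grants silver-code (Rule 5).
violet-key would need C38 and gold-code (Rule 2), but gold-code is never granted.
silver-code: reached.
No rule produces gold-code, and it is not given.
Reached: silver-code — 1 of the 3.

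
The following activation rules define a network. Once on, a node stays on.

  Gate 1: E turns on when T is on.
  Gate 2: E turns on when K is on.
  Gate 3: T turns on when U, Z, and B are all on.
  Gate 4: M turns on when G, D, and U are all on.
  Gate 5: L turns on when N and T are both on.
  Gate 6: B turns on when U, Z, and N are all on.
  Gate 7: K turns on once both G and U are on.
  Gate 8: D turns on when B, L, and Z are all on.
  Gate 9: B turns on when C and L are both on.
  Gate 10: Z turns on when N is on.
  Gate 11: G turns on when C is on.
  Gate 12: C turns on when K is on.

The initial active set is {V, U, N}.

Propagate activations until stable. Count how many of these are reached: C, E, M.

N is on, so Z turns on (Gate 10).
Gate 6: U, Z, and N on → B on.
U, Z, and B are on, so T turns on (Gate 3).
Gate 1: T on → E on.
C would need K (Gate 12), but K never turns on.
E: reached.
M would need G, D, and U (Gate 4), but G never turns on.
Reached: E — 1 of the 3.

1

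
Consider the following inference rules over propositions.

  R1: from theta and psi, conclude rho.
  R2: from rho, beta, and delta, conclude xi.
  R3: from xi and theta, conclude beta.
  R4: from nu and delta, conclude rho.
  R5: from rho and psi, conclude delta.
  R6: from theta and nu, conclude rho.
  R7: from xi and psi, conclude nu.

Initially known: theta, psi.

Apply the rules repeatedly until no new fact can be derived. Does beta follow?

beta would need xi and theta (R3), but xi is never established.

No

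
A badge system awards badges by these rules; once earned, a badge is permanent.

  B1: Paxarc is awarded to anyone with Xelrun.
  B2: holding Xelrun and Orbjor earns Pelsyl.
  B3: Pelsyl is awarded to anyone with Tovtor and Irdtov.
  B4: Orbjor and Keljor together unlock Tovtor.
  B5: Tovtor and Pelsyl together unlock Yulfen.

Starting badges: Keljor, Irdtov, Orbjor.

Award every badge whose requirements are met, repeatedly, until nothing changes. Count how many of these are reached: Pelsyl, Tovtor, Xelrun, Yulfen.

3

With Orbjor and Keljor, Tovtor is earned (B4).
With Tovtor and Irdtov, Pelsyl is earned (B3).
With Tovtor and Pelsyl, Yulfen is earned (B5).
Pelsyl: reached.
Tovtor: reached.
No rule produces Xelrun, and it is not given.
Yulfen: reached.
Reached: Pelsyl, Tovtor, and Yulfen — 3 of the 4.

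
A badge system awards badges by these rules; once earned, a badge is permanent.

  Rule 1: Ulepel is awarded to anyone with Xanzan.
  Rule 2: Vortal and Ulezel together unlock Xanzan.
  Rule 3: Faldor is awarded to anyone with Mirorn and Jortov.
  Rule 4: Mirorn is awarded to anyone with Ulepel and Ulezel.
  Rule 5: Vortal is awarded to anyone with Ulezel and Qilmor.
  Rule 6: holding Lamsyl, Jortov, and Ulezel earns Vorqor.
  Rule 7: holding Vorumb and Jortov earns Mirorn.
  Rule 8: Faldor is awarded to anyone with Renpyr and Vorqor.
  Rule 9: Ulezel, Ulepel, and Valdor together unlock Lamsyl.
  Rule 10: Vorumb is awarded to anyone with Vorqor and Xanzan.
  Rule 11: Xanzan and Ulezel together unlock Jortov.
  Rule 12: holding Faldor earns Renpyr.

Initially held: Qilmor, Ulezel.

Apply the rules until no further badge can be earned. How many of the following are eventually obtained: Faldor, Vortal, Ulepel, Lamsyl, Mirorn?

4

With Ulezel and Qilmor, Vortal is earned (Rule 5).
With Vortal and Ulezel, Xanzan is earned (Rule 2).
With Xanzan, Ulepel is earned (Rule 1).
With Xanzan and Ulezel, Jortov is earned (Rule 11).
With Ulepel and Ulezel, Mirorn is earned (Rule 4).
With Mirorn and Jortov, Faldor is earned (Rule 3).
Faldor: reached.
Vortal: reached.
Ulepel: reached.
Lamsyl would need Ulezel, Ulepel, and Valdor (Rule 9), but Valdor is never earned.
Mirorn: reached.
Reached: Faldor, Vortal, Ulepel, and Mirorn — 4 of the 5.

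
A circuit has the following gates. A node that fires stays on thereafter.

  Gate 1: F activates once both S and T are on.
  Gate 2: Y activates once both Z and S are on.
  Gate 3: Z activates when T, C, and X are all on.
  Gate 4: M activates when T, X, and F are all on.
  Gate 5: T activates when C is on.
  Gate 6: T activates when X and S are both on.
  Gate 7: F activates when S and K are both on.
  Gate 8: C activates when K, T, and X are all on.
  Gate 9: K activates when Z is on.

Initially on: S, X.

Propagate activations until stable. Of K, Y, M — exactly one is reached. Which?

M

X and S are on, so T activates (Gate 6).
Gate 1: S and T on → F on.
T, X, and F are on, so M activates (Gate 4).
K would need Z (Gate 9), but Z never turns on. Y would need Z and S (Gate 2), but Z never turns on.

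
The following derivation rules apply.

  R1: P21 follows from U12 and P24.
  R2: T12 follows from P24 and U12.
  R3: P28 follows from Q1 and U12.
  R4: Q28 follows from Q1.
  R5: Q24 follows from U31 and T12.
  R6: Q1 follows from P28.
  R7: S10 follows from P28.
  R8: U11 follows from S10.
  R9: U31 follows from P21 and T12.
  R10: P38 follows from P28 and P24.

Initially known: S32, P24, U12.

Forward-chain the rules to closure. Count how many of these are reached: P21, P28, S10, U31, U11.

2

P24 and U12 hold, so T12 follows (R2).
From U12 and P24, R1 gives P21.
From P21 and T12, R9 gives U31.
P21: reached.
P28 would need Q1 and U12 (R3), but Q1 is never established.
S10 would need P28 (R7), but P28 is never established.
U31: reached.
U11 would need S10 (R8), but S10 is never established.
Reached: P21 and U31 — 2 of the 5.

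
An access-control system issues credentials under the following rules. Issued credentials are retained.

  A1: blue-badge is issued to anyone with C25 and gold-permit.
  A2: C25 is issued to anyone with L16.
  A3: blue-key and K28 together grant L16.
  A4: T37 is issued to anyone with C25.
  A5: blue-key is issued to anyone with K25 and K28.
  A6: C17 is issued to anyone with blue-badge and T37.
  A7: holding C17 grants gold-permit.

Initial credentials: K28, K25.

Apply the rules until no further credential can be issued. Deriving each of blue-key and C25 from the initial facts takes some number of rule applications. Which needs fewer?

blue-key: Holding K25 and K28 grants blue-key (A5). [1 rule application]
C25: Holding K25 and K28 grants blue-key (A5). Holding blue-key and K28 grants L16 (A3). Holding L16 grants C25 (A2). [3 rule applications]
blue-key needs fewer.

blue-key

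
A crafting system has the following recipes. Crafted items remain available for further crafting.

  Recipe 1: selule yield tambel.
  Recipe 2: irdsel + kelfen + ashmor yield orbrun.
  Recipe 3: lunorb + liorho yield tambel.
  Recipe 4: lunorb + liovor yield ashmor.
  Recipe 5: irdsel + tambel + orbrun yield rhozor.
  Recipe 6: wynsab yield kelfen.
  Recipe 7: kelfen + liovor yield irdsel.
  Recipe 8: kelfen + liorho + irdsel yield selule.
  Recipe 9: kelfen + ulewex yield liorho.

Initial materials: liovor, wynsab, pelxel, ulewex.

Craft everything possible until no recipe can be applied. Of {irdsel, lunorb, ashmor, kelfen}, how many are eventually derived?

2

wynsab → kelfen (Recipe 6).
kelfen + liovor → irdsel (Recipe 7).
irdsel: reached.
No rule produces lunorb, and it is not given.
ashmor would need lunorb and liovor (Recipe 4), but lunorb is never obtained.
kelfen: reached.
Reached: irdsel and kelfen — 2 of the 4.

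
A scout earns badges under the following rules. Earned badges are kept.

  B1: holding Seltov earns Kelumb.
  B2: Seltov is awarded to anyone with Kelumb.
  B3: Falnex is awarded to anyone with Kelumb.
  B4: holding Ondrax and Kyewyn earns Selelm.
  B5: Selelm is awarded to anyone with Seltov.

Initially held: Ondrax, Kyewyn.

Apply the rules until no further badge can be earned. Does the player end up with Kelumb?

No

Kelumb would need Seltov (B1), but Seltov is never earned.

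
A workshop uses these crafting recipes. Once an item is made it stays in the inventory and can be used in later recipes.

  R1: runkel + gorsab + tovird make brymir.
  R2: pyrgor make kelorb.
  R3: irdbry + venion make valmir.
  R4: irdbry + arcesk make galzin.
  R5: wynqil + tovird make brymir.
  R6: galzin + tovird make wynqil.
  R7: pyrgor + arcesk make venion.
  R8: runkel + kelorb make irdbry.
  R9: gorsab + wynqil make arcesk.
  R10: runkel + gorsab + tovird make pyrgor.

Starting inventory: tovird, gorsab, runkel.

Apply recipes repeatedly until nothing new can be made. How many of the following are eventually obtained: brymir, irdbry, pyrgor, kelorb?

4

runkel + gorsab + tovird → pyrgor (R10).
runkel + gorsab + tovird → brymir (R1).
pyrgor → kelorb (R2).
Using R8, runkel and kelorb make irdbry.
brymir: reached.
irdbry: reached.
pyrgor: reached.
kelorb: reached.
All 4 are reached.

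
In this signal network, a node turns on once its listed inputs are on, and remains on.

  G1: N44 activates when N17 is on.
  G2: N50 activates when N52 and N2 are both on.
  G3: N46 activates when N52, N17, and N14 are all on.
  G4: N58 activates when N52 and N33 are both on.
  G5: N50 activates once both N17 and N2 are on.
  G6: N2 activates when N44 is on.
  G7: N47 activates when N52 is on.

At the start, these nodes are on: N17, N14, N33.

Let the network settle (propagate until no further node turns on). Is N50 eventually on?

Yes

N17 is on, so N44 activates (G1).
G6: N44 on → N2 on.
G5: N17 and N2 on → N50 on.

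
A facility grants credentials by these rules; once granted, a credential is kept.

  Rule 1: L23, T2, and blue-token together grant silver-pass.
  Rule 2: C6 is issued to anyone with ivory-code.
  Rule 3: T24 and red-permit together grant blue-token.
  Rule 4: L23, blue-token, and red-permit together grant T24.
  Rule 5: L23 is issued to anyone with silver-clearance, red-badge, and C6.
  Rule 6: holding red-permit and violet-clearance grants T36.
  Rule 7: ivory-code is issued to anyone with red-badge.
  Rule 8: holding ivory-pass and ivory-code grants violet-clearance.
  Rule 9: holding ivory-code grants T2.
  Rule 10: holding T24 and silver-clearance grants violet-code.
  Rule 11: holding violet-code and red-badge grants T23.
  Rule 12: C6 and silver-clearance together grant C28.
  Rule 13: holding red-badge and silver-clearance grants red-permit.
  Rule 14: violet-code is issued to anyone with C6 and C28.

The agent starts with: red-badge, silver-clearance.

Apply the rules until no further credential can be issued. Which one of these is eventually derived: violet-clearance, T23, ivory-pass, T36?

T23

Holding red-badge grants ivory-code (Rule 7).
Holding ivory-code grants C6 (Rule 2).
Holding C6 and silver-clearance grants C28 (Rule 12).
Holding C6 and C28 grants violet-code (Rule 14).
Holding violet-code and red-badge grants T23 (Rule 11).
No rule produces ivory-pass, and it is not given. violet-clearance would need ivory-pass and ivory-code (Rule 8), but ivory-pass is never granted. T36 would need red-permit and violet-clearance (Rule 6), but violet-clearance is never granted.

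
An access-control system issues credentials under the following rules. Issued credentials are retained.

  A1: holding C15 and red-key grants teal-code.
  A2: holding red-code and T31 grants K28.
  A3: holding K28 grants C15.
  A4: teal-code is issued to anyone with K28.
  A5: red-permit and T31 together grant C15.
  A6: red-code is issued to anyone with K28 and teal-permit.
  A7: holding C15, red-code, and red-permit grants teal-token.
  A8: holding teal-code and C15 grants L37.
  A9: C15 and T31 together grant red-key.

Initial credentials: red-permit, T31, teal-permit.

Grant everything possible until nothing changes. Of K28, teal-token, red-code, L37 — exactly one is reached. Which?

Holding red-permit and T31 grants C15 (A5).
Holding C15 and T31 grants red-key (A9).
Holding C15 and red-key grants teal-code (A1).
Holding teal-code and C15 grants L37 (A8).
teal-token would need C15, red-code, and red-permit (A7), but red-code is never granted. red-code would need K28 and teal-permit (A6), but K28 is never granted. K28 would need red-code and T31 (A2), but red-code is never granted.

L37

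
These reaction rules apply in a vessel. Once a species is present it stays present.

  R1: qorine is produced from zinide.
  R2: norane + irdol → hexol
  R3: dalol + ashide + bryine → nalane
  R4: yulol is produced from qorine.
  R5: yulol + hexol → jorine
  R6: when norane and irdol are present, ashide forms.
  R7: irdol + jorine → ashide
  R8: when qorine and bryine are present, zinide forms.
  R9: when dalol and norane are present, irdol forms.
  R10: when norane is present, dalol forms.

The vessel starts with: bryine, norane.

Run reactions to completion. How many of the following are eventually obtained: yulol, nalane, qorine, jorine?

1

norane present → dalol forms (R10).
dalol and norane present → irdol forms (R9).
norane and irdol present → ashide forms (R6).
dalol, ashide, and bryine present → nalane forms (R3).
yulol would need qorine (R4), but qorine never forms.
nalane: reached.
qorine would need zinide (R1), but zinide never forms.
jorine would need yulol and hexol (R5), but yulol never forms.
Reached: nalane — 1 of the 4.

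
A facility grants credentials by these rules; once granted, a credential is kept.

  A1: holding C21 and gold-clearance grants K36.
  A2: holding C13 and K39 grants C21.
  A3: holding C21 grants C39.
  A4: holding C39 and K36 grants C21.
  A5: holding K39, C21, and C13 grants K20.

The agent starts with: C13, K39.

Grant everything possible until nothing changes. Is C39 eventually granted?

Yes

Holding C13 and K39 grants C21 (A2).
Holding C21 grants C39 (A3).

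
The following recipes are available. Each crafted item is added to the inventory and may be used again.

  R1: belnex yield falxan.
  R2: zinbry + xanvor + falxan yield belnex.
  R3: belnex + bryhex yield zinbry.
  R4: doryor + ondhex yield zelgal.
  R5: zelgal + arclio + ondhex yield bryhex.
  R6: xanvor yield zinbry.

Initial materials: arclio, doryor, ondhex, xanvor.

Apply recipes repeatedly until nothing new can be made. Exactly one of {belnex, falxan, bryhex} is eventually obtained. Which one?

doryor + ondhex → zelgal (R4).
Using R5, zelgal, arclio, and ondhex make bryhex.
belnex would need zinbry, xanvor, and falxan (R2), but falxan is never obtained. falxan would need belnex (R1), but belnex is never obtained.

bryhex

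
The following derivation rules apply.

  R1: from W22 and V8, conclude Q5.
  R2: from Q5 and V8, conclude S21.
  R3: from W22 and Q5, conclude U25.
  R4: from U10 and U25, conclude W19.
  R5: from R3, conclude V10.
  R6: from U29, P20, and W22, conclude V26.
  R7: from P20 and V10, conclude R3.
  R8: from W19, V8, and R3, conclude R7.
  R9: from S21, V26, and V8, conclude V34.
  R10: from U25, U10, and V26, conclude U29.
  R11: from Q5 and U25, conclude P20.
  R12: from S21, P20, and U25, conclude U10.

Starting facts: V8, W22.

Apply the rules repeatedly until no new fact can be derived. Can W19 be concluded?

W22 and V8 hold, so Q5 follows (R1).
Q5 and V8 hold, so S21 follows (R2).
From W22 and Q5, R3 gives U25.
Q5 and U25 hold, so P20 follows (R11).
S21, P20, and U25 hold, so U10 follows (R12).
U10 and U25 hold, so W19 follows (R4).

Yes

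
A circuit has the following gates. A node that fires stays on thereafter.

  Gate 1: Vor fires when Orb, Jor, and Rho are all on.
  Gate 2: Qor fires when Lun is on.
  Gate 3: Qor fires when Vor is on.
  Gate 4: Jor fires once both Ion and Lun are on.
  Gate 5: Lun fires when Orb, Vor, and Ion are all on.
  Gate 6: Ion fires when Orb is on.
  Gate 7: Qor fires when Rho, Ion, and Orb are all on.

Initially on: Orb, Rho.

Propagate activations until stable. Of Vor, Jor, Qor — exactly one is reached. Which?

Qor

Orb is on, so Ion fires (Gate 6).
Gate 7: Rho, Ion, and Orb on → Qor on.
Jor would need Ion and Lun (Gate 4), but Lun never turns on. Vor would need Orb, Jor, and Rho (Gate 1), but Jor never turns on.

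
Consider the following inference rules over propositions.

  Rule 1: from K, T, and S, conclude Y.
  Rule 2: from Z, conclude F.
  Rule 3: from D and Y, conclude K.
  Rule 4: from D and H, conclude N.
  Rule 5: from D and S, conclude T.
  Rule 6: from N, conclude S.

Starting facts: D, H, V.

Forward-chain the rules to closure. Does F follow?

No

F would need Z (Rule 2), but Z is never established.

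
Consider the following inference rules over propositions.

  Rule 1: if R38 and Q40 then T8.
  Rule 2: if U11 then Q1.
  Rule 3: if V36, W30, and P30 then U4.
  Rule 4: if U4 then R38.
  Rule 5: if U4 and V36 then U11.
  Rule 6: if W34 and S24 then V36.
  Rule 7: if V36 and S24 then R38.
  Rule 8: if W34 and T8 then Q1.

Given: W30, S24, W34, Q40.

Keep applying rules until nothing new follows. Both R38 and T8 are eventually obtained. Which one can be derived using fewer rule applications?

R38: W34 and S24 hold, so V36 follows (Rule 6). From V36 and S24, Rule 7 gives R38. [2 rule applications]
T8: From W34 and S24, Rule 6 gives V36. From V36 and S24, Rule 7 gives R38. From R38 and Q40, Rule 1 gives T8. [3 rule applications]
R38 needs fewer.

R38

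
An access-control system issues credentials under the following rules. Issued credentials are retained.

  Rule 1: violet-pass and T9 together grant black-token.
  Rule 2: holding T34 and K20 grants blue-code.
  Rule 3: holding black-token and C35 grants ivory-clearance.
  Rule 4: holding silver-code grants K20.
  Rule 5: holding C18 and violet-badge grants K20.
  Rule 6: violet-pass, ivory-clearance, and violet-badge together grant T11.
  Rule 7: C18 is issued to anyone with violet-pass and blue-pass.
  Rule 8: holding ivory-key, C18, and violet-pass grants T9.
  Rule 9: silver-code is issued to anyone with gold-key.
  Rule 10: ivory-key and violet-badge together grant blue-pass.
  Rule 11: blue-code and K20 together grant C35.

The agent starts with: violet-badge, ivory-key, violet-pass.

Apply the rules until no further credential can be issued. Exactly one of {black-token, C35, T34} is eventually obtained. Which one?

black-token

Holding ivory-key and violet-badge grants blue-pass (Rule 10).
Holding violet-pass and blue-pass grants C18 (Rule 7).
Holding ivory-key, C18, and violet-pass grants T9 (Rule 8).
Holding violet-pass and T9 grants black-token (Rule 1).
No rule produces T34, and it is not given. C35 would need blue-code and K20 (Rule 11), but blue-code is never granted.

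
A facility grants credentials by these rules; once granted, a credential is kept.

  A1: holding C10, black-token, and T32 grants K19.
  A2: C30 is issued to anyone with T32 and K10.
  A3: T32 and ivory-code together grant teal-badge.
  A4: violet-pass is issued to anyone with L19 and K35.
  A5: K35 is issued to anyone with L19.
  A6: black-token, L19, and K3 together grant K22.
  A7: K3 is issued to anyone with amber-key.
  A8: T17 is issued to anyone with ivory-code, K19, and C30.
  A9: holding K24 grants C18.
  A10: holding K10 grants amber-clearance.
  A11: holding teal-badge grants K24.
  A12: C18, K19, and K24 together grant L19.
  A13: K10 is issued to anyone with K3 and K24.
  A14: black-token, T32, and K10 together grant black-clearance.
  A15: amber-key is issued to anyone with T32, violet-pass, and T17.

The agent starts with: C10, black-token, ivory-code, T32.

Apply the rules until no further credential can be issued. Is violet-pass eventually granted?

Yes

Holding C10, black-token, and T32 grants K19 (A1).
Holding T32 and ivory-code grants teal-badge (A3).
Holding teal-badge grants K24 (A11).
Holding K24 grants C18 (A9).
Holding C18, K19, and K24 grants L19 (A12).
Holding L19 grants K35 (A5).
Holding L19 and K35 grants violet-pass (A4).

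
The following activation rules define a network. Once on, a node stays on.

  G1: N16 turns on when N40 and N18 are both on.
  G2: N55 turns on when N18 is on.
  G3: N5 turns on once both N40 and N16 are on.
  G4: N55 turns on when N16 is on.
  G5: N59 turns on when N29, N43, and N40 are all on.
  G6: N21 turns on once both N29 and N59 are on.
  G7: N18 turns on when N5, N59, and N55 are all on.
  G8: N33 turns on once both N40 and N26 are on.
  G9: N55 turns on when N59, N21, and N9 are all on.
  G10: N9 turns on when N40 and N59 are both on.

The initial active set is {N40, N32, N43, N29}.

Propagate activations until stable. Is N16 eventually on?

No

N16 would need N40 and N18 (G1), but N18 never turns on.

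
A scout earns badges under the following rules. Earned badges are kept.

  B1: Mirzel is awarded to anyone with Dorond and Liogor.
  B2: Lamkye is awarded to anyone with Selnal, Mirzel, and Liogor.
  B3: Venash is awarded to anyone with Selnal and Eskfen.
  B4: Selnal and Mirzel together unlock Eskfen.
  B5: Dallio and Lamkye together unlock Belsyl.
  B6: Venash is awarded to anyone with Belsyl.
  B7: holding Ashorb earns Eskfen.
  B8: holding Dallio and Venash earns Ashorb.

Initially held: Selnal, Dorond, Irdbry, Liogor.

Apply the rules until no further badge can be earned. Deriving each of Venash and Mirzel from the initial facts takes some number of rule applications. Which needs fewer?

Mirzel

Mirzel: With Dorond and Liogor, Mirzel is earned (B1). [1 rule application]
Venash: With Dorond and Liogor, Mirzel is earned (B1). With Selnal and Mirzel, Eskfen is earned (B4). With Selnal and Eskfen, Venash is earned (B3). [3 rule applications]
Mirzel needs fewer.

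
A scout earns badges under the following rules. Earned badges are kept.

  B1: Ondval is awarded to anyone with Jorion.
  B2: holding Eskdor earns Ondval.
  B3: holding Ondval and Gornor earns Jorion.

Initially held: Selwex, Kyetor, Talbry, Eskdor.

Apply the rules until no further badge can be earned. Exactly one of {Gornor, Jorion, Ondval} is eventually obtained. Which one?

With Eskdor, Ondval is earned (B2).
Jorion would need Ondval and Gornor (B3), but Gornor is never earned. No rule produces Gornor, and it is not given.

Ondval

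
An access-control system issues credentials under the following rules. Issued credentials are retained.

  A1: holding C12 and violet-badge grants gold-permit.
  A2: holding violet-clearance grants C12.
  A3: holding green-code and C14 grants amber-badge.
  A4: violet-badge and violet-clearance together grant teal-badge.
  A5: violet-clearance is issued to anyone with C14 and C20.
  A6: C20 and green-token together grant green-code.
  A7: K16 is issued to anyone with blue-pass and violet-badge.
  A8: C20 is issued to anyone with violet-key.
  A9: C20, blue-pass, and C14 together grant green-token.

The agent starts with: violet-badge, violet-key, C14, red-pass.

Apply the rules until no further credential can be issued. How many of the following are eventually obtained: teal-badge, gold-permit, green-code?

Holding violet-key grants C20 (A8).
Holding C14 and C20 grants violet-clearance (A5).
Holding violet-clearance grants C12 (A2).
Holding violet-badge and violet-clearance grants teal-badge (A4).
Holding C12 and violet-badge grants gold-permit (A1).
teal-badge: reached.
gold-permit: reached.
green-code would need C20 and green-token (A6), but green-token is never granted.
Reached: teal-badge and gold-permit — 2 of the 3.

2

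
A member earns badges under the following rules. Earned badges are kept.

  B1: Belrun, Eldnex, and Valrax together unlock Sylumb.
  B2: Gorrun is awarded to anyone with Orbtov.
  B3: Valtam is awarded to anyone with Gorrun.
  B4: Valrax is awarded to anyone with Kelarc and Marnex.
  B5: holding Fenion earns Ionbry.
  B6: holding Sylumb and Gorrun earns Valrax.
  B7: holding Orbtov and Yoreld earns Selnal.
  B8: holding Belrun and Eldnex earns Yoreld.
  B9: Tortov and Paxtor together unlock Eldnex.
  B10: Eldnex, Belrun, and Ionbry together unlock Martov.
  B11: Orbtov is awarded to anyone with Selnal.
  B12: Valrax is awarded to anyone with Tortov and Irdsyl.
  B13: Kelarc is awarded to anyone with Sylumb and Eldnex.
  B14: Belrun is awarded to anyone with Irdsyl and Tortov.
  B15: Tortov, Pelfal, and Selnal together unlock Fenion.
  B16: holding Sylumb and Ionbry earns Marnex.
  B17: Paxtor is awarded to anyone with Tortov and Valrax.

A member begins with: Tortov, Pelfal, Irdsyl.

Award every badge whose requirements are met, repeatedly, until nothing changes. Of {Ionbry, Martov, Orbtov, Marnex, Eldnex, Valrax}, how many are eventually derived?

With Tortov and Irdsyl, Valrax is earned (B12).
With Tortov and Valrax, Paxtor is earned (B17).
With Tortov and Paxtor, Eldnex is earned (B9).
Ionbry would need Fenion (B5), but Fenion is never earned.
Martov would need Eldnex, Belrun, and Ionbry (B10), but Ionbry is never earned.
Orbtov would need Selnal (B11), but Selnal is never earned.
Marnex would need Sylumb and Ionbry (B16), but Ionbry is never earned.
Eldnex: reached.
Valrax: reached.
Reached: Eldnex and Valrax — 2 of the 6.

2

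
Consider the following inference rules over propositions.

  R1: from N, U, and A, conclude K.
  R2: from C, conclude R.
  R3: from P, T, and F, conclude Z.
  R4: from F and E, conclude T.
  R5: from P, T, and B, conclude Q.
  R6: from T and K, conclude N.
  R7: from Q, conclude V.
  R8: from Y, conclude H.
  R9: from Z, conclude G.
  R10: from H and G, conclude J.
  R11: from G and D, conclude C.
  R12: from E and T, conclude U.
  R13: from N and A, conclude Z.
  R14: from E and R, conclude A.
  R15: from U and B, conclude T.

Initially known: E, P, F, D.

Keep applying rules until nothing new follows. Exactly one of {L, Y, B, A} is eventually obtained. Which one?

From F and E, R4 gives T.
From P, T, and F, R3 gives Z.
Z holds, so G follows (R9).
G and D hold, so C follows (R11).
From C, R2 gives R.
E and R hold, so A follows (R14).
No rule produces Y, and it is not given. No rule produces B, and it is not given. No rule produces L, and it is not given.

A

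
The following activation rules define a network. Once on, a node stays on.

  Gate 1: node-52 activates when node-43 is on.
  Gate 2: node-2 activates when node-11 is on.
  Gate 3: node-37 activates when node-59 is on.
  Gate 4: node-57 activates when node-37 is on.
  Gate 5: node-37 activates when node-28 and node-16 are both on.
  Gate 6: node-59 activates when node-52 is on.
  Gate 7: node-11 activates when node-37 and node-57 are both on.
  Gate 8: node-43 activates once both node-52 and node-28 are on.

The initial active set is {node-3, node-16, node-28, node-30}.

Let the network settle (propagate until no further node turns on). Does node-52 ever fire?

node-52 would need node-43 (Gate 1), but node-43 never turns on.

No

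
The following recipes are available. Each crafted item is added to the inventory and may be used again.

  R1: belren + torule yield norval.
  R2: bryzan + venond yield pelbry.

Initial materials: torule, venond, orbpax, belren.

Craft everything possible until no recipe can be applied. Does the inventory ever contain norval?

belren + torule → norval (R1).

Yes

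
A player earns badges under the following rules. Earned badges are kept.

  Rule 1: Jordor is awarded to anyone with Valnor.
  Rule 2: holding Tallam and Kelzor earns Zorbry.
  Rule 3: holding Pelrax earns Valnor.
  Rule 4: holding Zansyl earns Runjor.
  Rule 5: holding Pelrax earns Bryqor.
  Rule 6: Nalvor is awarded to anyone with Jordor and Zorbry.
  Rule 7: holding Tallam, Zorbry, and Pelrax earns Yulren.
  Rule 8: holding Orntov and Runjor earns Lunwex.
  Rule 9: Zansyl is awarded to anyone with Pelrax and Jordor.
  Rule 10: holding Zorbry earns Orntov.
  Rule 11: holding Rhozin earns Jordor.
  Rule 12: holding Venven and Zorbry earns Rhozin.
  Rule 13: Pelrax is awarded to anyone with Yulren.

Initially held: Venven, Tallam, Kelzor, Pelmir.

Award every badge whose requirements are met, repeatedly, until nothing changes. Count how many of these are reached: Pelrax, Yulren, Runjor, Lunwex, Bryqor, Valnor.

Pelrax would need Yulren (Rule 13), but Yulren is never earned.
Yulren would need Tallam, Zorbry, and Pelrax (Rule 7), but Pelrax is never earned.
Runjor would need Zansyl (Rule 4), but Zansyl is never earned.
Lunwex would need Orntov and Runjor (Rule 8), but Runjor is never earned.
Bryqor would need Pelrax (Rule 5), but Pelrax is never earned.
Valnor would need Pelrax (Rule 3), but Pelrax is never earned.
None of the 6 are reached.

0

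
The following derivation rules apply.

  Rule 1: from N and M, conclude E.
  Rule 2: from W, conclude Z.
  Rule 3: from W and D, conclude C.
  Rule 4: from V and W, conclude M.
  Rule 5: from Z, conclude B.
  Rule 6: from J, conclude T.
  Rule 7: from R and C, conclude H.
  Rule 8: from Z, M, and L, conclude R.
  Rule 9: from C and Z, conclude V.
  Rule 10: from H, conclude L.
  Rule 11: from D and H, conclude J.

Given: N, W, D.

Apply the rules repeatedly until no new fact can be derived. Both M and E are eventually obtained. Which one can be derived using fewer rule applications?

M: From W and D, Rule 3 gives C. From W, Rule 2 gives Z. From C and Z, Rule 9 gives V. From V and W, Rule 4 gives M. [4 rule applications]
E: W and D hold, so C follows (Rule 3). From W, Rule 2 gives Z. From C and Z, Rule 9 gives V. V and W hold, so M follows (Rule 4). From N and M, Rule 1 gives E. [5 rule applications]
M needs fewer.

M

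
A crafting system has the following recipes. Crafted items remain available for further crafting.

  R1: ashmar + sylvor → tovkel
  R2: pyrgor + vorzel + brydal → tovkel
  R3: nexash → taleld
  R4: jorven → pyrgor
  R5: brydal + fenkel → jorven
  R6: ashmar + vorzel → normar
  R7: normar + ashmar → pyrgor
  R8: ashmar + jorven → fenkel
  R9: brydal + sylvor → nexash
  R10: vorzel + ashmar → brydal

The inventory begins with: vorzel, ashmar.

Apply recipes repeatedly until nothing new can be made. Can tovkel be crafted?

ashmar + vorzel → normar (R6).
Using R10, vorzel and ashmar make brydal.
Using R7, normar and ashmar make pyrgor.
Using R2, pyrgor, vorzel, and brydal make tovkel.

Yes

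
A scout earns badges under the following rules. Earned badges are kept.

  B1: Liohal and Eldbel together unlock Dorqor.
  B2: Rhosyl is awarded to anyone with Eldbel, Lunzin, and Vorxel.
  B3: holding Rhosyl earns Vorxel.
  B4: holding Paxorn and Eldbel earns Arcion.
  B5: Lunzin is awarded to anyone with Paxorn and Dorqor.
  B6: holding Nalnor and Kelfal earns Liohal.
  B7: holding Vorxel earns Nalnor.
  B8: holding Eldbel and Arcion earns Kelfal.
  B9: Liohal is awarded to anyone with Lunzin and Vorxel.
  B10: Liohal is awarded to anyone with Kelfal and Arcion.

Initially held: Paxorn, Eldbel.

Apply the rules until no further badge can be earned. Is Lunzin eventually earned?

With Paxorn and Eldbel, Arcion is earned (B4).
With Eldbel and Arcion, Kelfal is earned (B8).
With Kelfal and Arcion, Liohal is earned (B10).
With Liohal and Eldbel, Dorqor is earned (B1).
With Paxorn and Dorqor, Lunzin is earned (B5).

Yes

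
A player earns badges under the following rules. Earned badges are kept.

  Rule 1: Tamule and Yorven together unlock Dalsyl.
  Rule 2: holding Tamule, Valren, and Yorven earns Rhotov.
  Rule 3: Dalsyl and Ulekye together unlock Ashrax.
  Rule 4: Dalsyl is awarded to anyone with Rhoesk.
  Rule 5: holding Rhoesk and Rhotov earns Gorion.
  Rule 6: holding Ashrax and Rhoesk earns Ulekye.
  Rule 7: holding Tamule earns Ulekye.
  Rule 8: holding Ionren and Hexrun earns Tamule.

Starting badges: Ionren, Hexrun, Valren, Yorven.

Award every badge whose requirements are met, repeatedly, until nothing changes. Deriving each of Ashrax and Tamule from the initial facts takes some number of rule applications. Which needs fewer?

Tamule: With Ionren and Hexrun, Tamule is earned (Rule 8). [1 rule application]
Ashrax: With Ionren and Hexrun, Tamule is earned (Rule 8). With Tamule, Ulekye is earned (Rule 7). With Tamule and Yorven, Dalsyl is earned (Rule 1). With Dalsyl and Ulekye, Ashrax is earned (Rule 3). [4 rule applications]
Tamule needs fewer.

Tamule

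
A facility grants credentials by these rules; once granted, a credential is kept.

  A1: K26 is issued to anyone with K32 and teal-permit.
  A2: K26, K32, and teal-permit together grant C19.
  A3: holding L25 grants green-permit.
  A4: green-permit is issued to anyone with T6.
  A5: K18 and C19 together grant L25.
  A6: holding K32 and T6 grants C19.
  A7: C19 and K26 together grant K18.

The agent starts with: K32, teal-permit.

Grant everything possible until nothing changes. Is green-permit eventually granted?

Yes

Holding K32 and teal-permit grants K26 (A1).
Holding K26, K32, and teal-permit grants C19 (A2).
Holding C19 and K26 grants K18 (A7).
Holding K18 and C19 grants L25 (A5).
Holding L25 grants green-permit (A3).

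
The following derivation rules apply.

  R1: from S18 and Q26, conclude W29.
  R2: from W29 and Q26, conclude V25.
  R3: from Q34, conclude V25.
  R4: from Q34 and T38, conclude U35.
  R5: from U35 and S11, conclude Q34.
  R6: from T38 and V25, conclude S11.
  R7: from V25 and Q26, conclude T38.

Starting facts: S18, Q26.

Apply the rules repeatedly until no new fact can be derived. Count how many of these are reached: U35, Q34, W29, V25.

2

S18 and Q26 hold, so W29 follows (R1).
From W29 and Q26, R2 gives V25.
U35 would need Q34 and T38 (R4), but Q34 is never established.
Q34 would need U35 and S11 (R5), but U35 is never established.
W29: reached.
V25: reached.
Reached: W29 and V25 — 2 of the 4.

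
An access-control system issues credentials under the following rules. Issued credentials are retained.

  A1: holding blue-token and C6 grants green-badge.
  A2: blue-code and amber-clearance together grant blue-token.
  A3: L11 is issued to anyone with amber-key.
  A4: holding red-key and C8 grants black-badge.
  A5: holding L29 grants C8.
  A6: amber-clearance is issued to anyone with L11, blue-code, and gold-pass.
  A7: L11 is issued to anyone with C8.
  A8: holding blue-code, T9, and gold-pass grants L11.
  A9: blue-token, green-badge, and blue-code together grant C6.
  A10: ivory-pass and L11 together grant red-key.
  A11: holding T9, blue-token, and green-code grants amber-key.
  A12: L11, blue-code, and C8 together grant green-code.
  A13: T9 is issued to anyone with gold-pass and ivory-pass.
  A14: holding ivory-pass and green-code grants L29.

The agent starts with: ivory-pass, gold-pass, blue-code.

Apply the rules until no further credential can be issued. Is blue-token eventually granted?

Holding gold-pass and ivory-pass grants T9 (A13).
Holding blue-code, T9, and gold-pass grants L11 (A8).
Holding L11, blue-code, and gold-pass grants amber-clearance (A6).
Holding blue-code and amber-clearance grants blue-token (A2).

Yes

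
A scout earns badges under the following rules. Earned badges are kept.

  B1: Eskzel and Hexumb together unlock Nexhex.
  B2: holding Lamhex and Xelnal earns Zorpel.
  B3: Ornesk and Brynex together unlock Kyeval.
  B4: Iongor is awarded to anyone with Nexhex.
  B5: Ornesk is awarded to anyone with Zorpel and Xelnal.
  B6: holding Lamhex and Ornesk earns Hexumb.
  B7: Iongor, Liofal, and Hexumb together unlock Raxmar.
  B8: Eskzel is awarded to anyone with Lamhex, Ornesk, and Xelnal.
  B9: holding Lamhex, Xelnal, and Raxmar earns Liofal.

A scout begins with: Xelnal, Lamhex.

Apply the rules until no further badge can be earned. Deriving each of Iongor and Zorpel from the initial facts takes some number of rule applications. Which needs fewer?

Zorpel

Zorpel: With Lamhex and Xelnal, Zorpel is earned (B2). [1 rule application]
Iongor: With Lamhex and Xelnal, Zorpel is earned (B2). With Zorpel and Xelnal, Ornesk is earned (B5). With Lamhex and Ornesk, Hexumb is earned (B6). With Lamhex, Ornesk, and Xelnal, Eskzel is earned (B8). With Eskzel and Hexumb, Nexhex is earned (B1). With Nexhex, Iongor is earned (B4). [6 rule applications]
Zorpel needs fewer.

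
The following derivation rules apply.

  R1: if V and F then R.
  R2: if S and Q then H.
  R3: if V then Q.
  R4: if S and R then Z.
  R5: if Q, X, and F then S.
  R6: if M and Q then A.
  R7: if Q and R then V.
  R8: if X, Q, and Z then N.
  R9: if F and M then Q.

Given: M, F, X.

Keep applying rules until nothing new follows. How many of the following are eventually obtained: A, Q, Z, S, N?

From F and M, R9 gives Q.
From M and Q, R6 gives A.
Q, X, and F hold, so S follows (R5).
A: reached.
Q: reached.
Z would need S and R (R4), but R is never established.
S: reached.
N would need X, Q, and Z (R8), but Z is never established.
Reached: A, Q, and S — 3 of the 5.

3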